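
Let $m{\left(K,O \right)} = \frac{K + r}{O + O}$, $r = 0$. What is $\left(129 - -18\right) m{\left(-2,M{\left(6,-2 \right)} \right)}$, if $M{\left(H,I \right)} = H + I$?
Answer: $- \frac{147}{4} \approx -36.75$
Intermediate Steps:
$m{\left(K,O \right)} = \frac{K}{2 O}$ ($m{\left(K,O \right)} = \frac{K + 0}{O + O} = \frac{K}{2 O}$)
$\left(129 - -18\right) m{\left(-2,M{\left(6,-2 \right)} \right)} = \left(129 - -18\right) \frac{1}{2} \left(-2\right) \frac{1}{6 - 2} = \left(129 + 18\right) \frac{1}{2} \left(-2\right) \frac{1}{4} = 147 \cdot \frac{1}{2} \left(-2\right) \frac{1}{4} = 147 \left(- \frac{1}{4}\right) = - \frac{147}{4}$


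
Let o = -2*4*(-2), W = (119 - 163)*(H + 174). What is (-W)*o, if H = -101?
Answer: 51392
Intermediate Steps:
W = -3212 (W = (119 - 163)*(-101 + 174) = -44*73 = -3212)
o = 16 (o = -8*(-2) = 16)
(-W)*o = -1*(-3212)*16 = 3212*16 = 51392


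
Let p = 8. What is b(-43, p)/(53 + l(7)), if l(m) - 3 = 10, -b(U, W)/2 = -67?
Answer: 67/33 ≈ 2.0303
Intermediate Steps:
b(U, W) = 134 (b(U, W) = -2*(-67) = 134)
l(m) = 13 (l(m) = 3 + 10 = 13)
b(-43, p)/(53 + l(7)) = 134/(53 + 13) = 134/66 = (1/66)*134 = 67/33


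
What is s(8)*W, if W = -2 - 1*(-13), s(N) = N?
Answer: 88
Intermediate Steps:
W = 11 (W = -2 + 13 = 11)
s(8)*W = 8*11 = 88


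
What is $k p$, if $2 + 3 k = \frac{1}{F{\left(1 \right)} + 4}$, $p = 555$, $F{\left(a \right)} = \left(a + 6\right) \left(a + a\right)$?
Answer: $- \frac{6475}{18} \approx -359.72$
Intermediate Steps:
$F{\left(a \right)} = 2 a \left(6 + a\right)$ ($F{\left(a \right)} = \left(6 + a\right) 2 a = 2 a \left(6 + a\right)$)
$k = - \frac{35}{54}$ ($k = - \frac{2}{3} + \frac{1}{3 \left(2 \cdot 1 \left(6 + 1\right) + 4\right)} = - \frac{2}{3} + \frac{1}{3 \left(2 \cdot 1 \cdot 7 + 4\right)} = - \frac{2}{3} + \frac{1}{3 \left(14 + 4\right)} = - \frac{2}{3} + \frac{1}{3 \cdot 18} = - \frac{2}{3} + \frac{1}{3} \cdot \frac{1}{18} = - \frac{2}{3} + \frac{1}{54} = - \frac{35}{54} \approx -0.64815$)
$k p = \left(- \frac{35}{54}\right) 555 = - \frac{6475}{18}$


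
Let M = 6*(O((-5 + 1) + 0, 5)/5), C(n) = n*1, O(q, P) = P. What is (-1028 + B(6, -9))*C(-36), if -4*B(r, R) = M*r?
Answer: 37332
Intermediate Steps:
C(n) = n
M = 6 (M = 6*(5/5) = 6*(5*(⅕)) = 6*1 = 6)
B(r, R) = -3*r/2
(-1028 + B(6, -9))*C(-36) = (-1028 - 3/2*6)*(-36) = (-1028 - 9)*(-36) = -1037*(-36) = 37332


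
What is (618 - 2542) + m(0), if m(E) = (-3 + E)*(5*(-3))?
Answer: -1879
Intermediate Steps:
m(E) = 45 - 15*E (m(E) = (-3 + E)*(-15) = 45 - 15*E)
(618 - 2542) + m(0) = (618 - 2542) + (45 - 15*0) = -1924 + (45 + 0) = -1924 + 45 = -1879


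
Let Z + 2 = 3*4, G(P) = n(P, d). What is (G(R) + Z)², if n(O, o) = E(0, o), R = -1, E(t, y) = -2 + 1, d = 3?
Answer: 81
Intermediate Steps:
E(t, y) = -1
n(O, o) = -1
G(P) = -1
Z = 10 (Z = -2 + 3*4 = -2 + 12 = 10)
(G(R) + Z)² = (-1 + 10)² = 9² = 81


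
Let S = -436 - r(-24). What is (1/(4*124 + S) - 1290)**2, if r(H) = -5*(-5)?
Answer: 2038432201/1225 ≈ 1.6640e+6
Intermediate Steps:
r(H) = 25
S = -461 (S = -436 - 1*25 = -436 - 25 = -461)
(1/(4*124 + S) - 1290)**2 = (1/(4*124 - 461) - 1290)**2 = (1/(496 - 461) - 1290)**2 = (1/35 - 1290)**2 = (-45149/35)**2 = 2038432201/1225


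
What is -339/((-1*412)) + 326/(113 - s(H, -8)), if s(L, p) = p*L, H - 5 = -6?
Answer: 169907/43260 ≈ 3.9276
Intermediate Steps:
H = -1 (H = 5 - 6 = -1)
s(L, p) = L*p
-339/((-1*412)) + 326/(113 - s(H, -8)) = -339/((-1*412)) + 326/(113 - (-1)*(-8)) = -339/(-412) + 326/(113 - 1*8) = -339*(-1/412) + 326/(113 - 8) = 339/412 + 326/105 = 169907/43260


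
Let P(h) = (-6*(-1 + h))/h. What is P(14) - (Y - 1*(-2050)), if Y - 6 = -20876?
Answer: 131701/7 ≈ 18814.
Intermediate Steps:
Y = -20870 (Y = 6 - 20876 = -20870)
P(h) = (6 - 6*h)/h
P(14) - (Y - 1*(-2050)) = (-6 + 6/14) - (-20870 - 1*(-2050)) = (-6 + 6*(1/14)) - (-20870 + 2050) = (-6 + 3/7) - 1*(-18820) = -39/7 + 18820 = 131701/7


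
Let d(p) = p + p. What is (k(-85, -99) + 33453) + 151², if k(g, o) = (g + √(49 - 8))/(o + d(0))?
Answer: 5569231/99 - √41/99 ≈ 56255.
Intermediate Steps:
d(p) = 2*p
k(g, o) = (g + √41)/o (k(g, o) = (g + √(49 - 8))/(o + 2*0) = (g + √41)/(o + 0) = (g + √41)/o)
(k(-85, -99) + 33453) + 151² = ((-85 + √41)/(-99) + 33453) + 151² = (-(-85 + √41)/99 + 33453) + 22801 = ((85/99 - √41/99) + 33453) + 22801 = (3311932/99 - √41/99) + 22801 = 5569231/99 - √41/99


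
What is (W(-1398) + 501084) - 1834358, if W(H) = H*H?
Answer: 621130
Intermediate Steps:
W(H) = H²
(W(-1398) + 501084) - 1834358 = ((-1398)² + 501084) - 1834358 = (1954404 + 501084) - 1834358 = 2455488 - 1834358 = 621130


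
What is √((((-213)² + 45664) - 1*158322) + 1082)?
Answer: I*√66207 ≈ 257.31*I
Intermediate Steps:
√((((-213)² + 45664) - 1*158322) + 1082) = √(((45369 + 45664) - 158322) + 1082) = √((91033 - 158322) + 1082) = √(-67289 + 1082) = √(-66207) = I*√66207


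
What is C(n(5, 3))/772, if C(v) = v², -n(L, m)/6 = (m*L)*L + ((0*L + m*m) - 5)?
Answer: 56169/193 ≈ 291.03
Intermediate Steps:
n(L, m) = 30 - 6*m² - 6*m*L² (n(L, m) = -6*((m*L)*L + ((0*L + m*m) - 5)) = -6*((L*m)*L + ((0 + m²) - 5)) = -6*(m*L² + (m² - 5)) = -6*(m*L² + (-5 + m²)) = -6*(-5 + m² + m*L²) = 30 - 6*m² - 6*m*L²)
C(n(5, 3))/772 = (30 - 6*3² - 6*3*5²)²/772 = (30 - 6*9 - 6*3*25)²*(1/772) = (30 - 54 - 450)²*(1/772) = (-474)²*(1/772) = 224676*(1/772) = 56169/193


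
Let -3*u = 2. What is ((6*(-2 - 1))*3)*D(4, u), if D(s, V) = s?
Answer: -216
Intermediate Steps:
u = -⅔ (u = -⅓*2 = -⅔ ≈ -0.66667)
((6*(-2 - 1))*3)*D(4, u) = ((6*(-2 - 1))*3)*4 = ((6*(-3))*3)*4 = -18*3*4 = -54*4 = -216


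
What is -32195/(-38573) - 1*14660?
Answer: -565447985/38573 ≈ -14659.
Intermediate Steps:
-32195/(-38573) - 1*14660 = -32195*(-1/38573) - 14660 = 32195/38573 - 14660 = -565447985/38573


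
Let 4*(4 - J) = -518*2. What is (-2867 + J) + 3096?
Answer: 492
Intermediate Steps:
J = 263 (J = 4 - (-259)*2/2 = 4 - ¼*(-1036) = 4 + 259 = 263)
(-2867 + J) + 3096 = (-2867 + 263) + 3096 = -2604 + 3096 = 492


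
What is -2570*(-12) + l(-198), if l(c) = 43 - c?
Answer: 31081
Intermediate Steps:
-2570*(-12) + l(-198) = -2570*(-12) + (43 - 1*(-198)) = 30840 + (43 + 198) = 30840 + 241 = 31081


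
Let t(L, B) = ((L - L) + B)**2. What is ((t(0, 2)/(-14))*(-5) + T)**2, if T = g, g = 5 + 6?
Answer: 7569/49 ≈ 154.47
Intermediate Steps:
g = 11
T = 11
t(L, B) = B**2 (t(L, B) = (0 + B)**2 = B**2)
((t(0, 2)/(-14))*(-5) + T)**2 = ((2**2/(-14))*(-5) + 11)**2 = ((4*(-1/14))*(-5) + 11)**2 = (-2/7*(-5) + 11)**2 = (10/7 + 11)**2 = (87/7)**2 = 7569/49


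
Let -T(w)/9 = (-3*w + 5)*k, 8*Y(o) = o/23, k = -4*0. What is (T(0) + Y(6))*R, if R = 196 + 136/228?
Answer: 5603/874 ≈ 6.4108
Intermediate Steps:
k = 0
Y(o) = o/184 (Y(o) = (o/23)/8 = o/184)
R = 11206/57 (R = 196 + 136*(1/228) = 196 + 34/57 = 11206/57 ≈ 196.60)
T(w) = 0 (T(w) = -9*(-3*w + 5)*0 = -9*(5 - 3*w)*0 = -9*0 = 0)
(T(0) + Y(6))*R = (0 + (1/184)*6)*(11206/57) = (0 + 3/92)*(11206/57) = (3/92)*(11206/57) = 5603/874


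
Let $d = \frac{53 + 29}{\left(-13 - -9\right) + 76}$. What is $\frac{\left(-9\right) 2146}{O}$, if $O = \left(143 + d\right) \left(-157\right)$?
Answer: $\frac{695304}{814673} \approx 0.85348$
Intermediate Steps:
$d = \frac{41}{36}$ ($d = \frac{82}{\left(-13 + 9\right) + 76} = \frac{82}{-4 + 76} = \frac{82}{72} = 82 \cdot \frac{1}{72} = \frac{41}{36} \approx 1.1389$)
$O = - \frac{814673}{36}$ ($O = \left(143 + \frac{41}{36}\right) \left(-157\right) = \frac{5189}{36} \left(-157\right) = - \frac{814673}{36} \approx -22630.0$)
$\frac{\left(-9\right) 2146}{O} = \frac{\left(-9\right) 2146}{- \frac{814673}{36}} = \left(-19314\right) \left(- \frac{36}{814673}\right) = \frac{695304}{814673}$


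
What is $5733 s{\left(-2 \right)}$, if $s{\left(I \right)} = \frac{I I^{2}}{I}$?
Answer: $22932$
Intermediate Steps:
$s{\left(I \right)} = I^{2}$ ($s{\left(I \right)} = \frac{I^{3}}{I} = I^{2}$)
$5733 s{\left(-2 \right)} = 5733 \left(-2\right)^{2} = 5733 \cdot 4 = 22932$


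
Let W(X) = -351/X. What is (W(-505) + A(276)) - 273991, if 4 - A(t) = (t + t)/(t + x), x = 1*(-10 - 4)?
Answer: -18125703384/66155 ≈ -2.7399e+5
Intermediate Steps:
x = -14 (x = 1*(-14) = -14)
A(t) = 4 - 2*t/(-14 + t) (A(t) = 4 - (t + t)/(t - 14) = 4 - 2*t/(-14 + t))
(W(-505) + A(276)) - 273991 = (-351/(-505) + 2*(-28 + 276)/(-14 + 276)) - 273991 = (-351*(-1/505) + 2*248/262) - 273991 = (351/505 + 2*(1/262)*248) - 273991 = (351/505 + 248/131) - 273991 = 171221/66155 - 273991 = -18125703384/66155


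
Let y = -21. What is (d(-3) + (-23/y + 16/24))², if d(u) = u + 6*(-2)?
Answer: 77284/441 ≈ 175.25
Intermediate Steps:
d(u) = -12 + u (d(u) = u - 12 = -12 + u)
(d(-3) + (-23/y + 16/24))² = ((-12 - 3) + (-23/(-21) + 16/24))² = (-15 + (-23*(-1/21) + 16*(1/24)))² = (-15 + (23/21 + ⅔))² = (-15 + 37/21)² = (-278/21)² = 77284/441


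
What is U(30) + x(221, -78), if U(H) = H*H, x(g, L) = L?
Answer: 822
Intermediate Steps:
U(H) = H²
U(30) + x(221, -78) = 30² - 78 = 900 - 78 = 822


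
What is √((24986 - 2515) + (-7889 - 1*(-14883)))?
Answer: √29465 ≈ 171.65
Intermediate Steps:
√((24986 - 2515) + (-7889 - 1*(-14883))) = √(22471 + (-7889 + 14883)) = √(22471 + 6994) = √29465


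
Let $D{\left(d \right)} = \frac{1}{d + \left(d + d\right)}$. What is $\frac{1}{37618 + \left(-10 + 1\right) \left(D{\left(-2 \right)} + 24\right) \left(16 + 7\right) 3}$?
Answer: $\frac{2}{45635} \approx 4.3826 \cdot 10^{-5}$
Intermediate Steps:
$D{\left(d \right)} = \frac{1}{3 d}$ ($D{\left(d \right)} = \frac{1}{d + 2 d} = \frac{1}{3 d}$)
$\frac{1}{37618 + \left(-10 + 1\right) \left(D{\left(-2 \right)} + 24\right) \left(16 + 7\right) 3} = \frac{1}{37618 + \left(-10 + 1\right) \left(\frac{1}{3 \left(-2\right)} + 24\right) \left(16 + 7\right) 3} = \frac{1}{37618 + - 9 \left(\frac{1}{3} \left(- \frac{1}{2}\right) + 24\right) 23 \cdot 3} = \frac{1}{37618 + - 9 \left(- \frac{1}{6} + 24\right) 23 \cdot 3} = \frac{1}{37618 + \left(-9\right) \frac{143}{6} \cdot 23 \cdot 3} = \frac{1}{37618 + \left(- \frac{429}{2}\right) 23 \cdot 3} = \frac{1}{37618 - \frac{29601}{2}} = \frac{1}{\frac{45635}{2}} = \frac{2}{45635}$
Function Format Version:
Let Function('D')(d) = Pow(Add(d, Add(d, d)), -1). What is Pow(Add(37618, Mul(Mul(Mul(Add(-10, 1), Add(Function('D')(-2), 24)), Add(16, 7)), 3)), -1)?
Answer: Rational(2, 45635) ≈ 4.3826e-5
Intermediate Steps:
Function('D')(d) = Mul(Rational(1, 3), Pow(d, -1)) (Function('D')(d) = Pow(Add(d, Mul(2, d)), -1) = Pow(Mul(3, d), -1) = Mul(Rational(1, 3), Pow(d, -1)))
Pow(Add(37618, Mul(Mul(Mul(Add(-10, 1), Add(Function('D')(-2), 24)), Add(16, 7)), 3)), -1) = Pow(Add(37618, Mul(Mul(Mul(Add(-10, 1), Add(Mul(Rational(1, 3), Pow(-2, -1)), 24)), Add(16, 7)), 3)), -1) = Pow(Add(37618, Mul(Mul(Mul(-9, Add(Mul(Rational(1, 3), Rational(-1, 2)), 24)), 23), 3)), -1) = Pow(Add(37618, Mul(Mul(Mul(-9, Add(Rational(-1, 6), 24)), 23), 3)), -1) = Pow(Add(37618, Mul(Mul(Mul(-9, Rational(143, 6)), 23), 3)), -1) = Pow(Add(37618, Mul(Mul(Rational(-429, 2), 23), 3)), -1) = Pow(Add(37618, Mul(Rational(-9867, 2), 3)), -1) = Pow(Add(37618, Rational(-29601, 2)), -1) = Pow(Rational(45635, 2), -1) = Rational(2, 45635)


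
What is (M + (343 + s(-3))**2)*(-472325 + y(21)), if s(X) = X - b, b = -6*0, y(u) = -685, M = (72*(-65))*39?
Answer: 31653829200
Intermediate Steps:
M = -182520 (M = -4680*39 = -182520)
b = 0 (b = -1*0 = 0)
s(X) = X (s(X) = X - 1*0 = X + 0 = X)
(M + (343 + s(-3))**2)*(-472325 + y(21)) = (-182520 + (343 - 3)**2)*(-472325 - 685) = (-182520 + 340**2)*(-473010) = (-182520 + 115600)*(-473010) = -66920*(-473010) = 31653829200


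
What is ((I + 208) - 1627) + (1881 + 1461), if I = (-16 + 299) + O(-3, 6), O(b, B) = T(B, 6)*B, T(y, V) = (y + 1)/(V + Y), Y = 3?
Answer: 6632/3 ≈ 2210.7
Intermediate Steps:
T(y, V) = (1 + y)/(3 + V) (T(y, V) = (y + 1)/(V + 3) = (1 + y)/(3 + V))
O(b, B) = B*(⅑ + B/9) (O(b, B) = ((1 + B)/(3 + 6))*B = ((1 + B)/9)*B = (⅑ + B/9)*B = B*(⅑ + B/9))
I = 863/3 (I = (-16 + 299) + (⅑)*6*(1 + 6) = 283 + (⅑)*6*7 = 283 + 14/3 = 863/3 ≈ 287.67)
((I + 208) - 1627) + (1881 + 1461) = ((863/3 + 208) - 1627) + (1881 + 1461) = (1487/3 - 1627) + 3342 = -3394/3 + 3342 = 6632/3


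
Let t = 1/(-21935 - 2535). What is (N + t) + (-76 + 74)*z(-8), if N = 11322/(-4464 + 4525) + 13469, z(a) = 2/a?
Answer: 10191283922/746335 ≈ 13655.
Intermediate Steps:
t = -1/24470 (t = 1/(-24470) = -1/24470 ≈ -4.0866e-5)
N = 832931/61 (N = 11322/61 + 13469 = 832931/61 ≈ 13655.)
(N + t) + (-76 + 74)*z(-8) = (832931/61 - 1/24470) + (-76 + 74)*(2/(-8)) = 20381821509/1492670 - 4*(-1)/8 = 20381821509/1492670 - 2*(-¼) = 20381821509/1492670 + ½ = 10191283922/746335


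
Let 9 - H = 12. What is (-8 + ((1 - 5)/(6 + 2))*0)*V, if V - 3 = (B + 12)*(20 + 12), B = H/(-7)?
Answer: -22440/7 ≈ -3205.7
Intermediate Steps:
H = -3 (H = 9 - 1*12 = 9 - 12 = -3)
B = 3/7 (B = -3/(-7) = -3*(-⅐) = 3/7 ≈ 0.42857)
V = 2805/7 (V = 3 + (3/7 + 12)*(20 + 12) = 3 + (87/7)*32 = 3 + 2784/7 = 2805/7 ≈ 400.71)
(-8 + ((1 - 5)/(6 + 2))*0)*V = (-8 + ((1 - 5)/(6 + 2))*0)*(2805/7) = (-8 - 4/8*0)*(2805/7) = (-8 - 4*⅛*0)*(2805/7) = (-8 - ½*0)*(2805/7) = (-8 + 0)*(2805/7) = -8*2805/7 = -22440/7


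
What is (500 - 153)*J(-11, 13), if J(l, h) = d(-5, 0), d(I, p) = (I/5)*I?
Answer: 1735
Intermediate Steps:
d(I, p) = I²/5 (d(I, p) = (I*(⅕))*I = (I/5)*I = I²/5)
J(l, h) = 5 (J(l, h) = (⅕)*(-5)² = (⅕)*25 = 5)
(500 - 153)*J(-11, 13) = (500 - 153)*5 = 347*5 = 1735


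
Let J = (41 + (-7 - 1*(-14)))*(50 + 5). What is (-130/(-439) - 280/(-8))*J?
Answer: 40906800/439 ≈ 93182.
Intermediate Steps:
J = 2640 (J = (41 + (-7 + 14))*55 = (41 + 7)*55 = 48*55 = 2640)
(-130/(-439) - 280/(-8))*J = (-130/(-439) - 280/(-8))*2640 = (-130*(-1/439) - 280*(-1/8))*2640 = (130/439 + 35)*2640 = (15495/439)*2640 = 40906800/439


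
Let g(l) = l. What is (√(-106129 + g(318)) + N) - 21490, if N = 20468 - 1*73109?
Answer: -74131 + I*√105811 ≈ -74131.0 + 325.29*I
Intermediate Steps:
N = -52641 (N = 20468 - 73109 = -52641)
(√(-106129 + g(318)) + N) - 21490 = (√(-106129 + 318) - 52641) - 21490 = (√(-105811) - 52641) - 21490 = (I*√105811 - 52641) - 21490 = (-52641 + I*√105811) - 21490 = -74131 + I*√105811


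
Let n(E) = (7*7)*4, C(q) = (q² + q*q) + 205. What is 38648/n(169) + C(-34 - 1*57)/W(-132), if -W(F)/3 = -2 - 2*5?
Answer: 129935/196 ≈ 662.93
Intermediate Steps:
W(F) = 36 (W(F) = -3*(-2 - 2*5) = -3*(-2 - 10) = -3*(-12) = 36)
C(q) = 205 + 2*q² (C(q) = (q² + q²) + 205 = 2*q² + 205 = 205 + 2*q²)
n(E) = 196 (n(E) = 49*4 = 196)
38648/n(169) + C(-34 - 1*57)/W(-132) = 38648/196 + (205 + 2*(-34 - 1*57)²)/36 = 38648*(1/196) + (205 + 2*(-34 - 57)²)*(1/36) = 9662/49 + (205 + 2*(-91)²)*(1/36) = 9662/49 + (205 + 2*8281)*(1/36) = 9662/49 + (205 + 16562)*(1/36) = 9662/49 + 16767*(1/36) = 9662/49 + 1863/4 = 129935/196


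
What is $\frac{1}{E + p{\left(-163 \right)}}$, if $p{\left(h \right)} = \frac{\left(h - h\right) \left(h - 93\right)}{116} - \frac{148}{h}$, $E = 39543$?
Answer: $\frac{163}{6445657} \approx 2.5288 \cdot 10^{-5}$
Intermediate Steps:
$p{\left(h \right)} = - \frac{148}{h}$ ($p{\left(h \right)} = 0 \left(-93 + h\right) \frac{1}{116} - \frac{148}{h} = 0 \cdot \frac{1}{116} - \frac{148}{h} = 0 - \frac{148}{h} = - \frac{148}{h}$)
$\frac{1}{E + p{\left(-163 \right)}} = \frac{1}{39543 - \frac{148}{-163}} = \frac{1}{39543 - - \frac{148}{163}} = \frac{1}{39543 + \frac{148}{163}} = \frac{1}{\frac{6445657}{163}} = \frac{163}{6445657}$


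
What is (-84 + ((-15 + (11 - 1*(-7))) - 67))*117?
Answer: -17316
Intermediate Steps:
(-84 + ((-15 + (11 - 1*(-7))) - 67))*117 = (-84 + ((-15 + (11 + 7)) - 67))*117 = (-84 + ((-15 + 18) - 67))*117 = (-84 + (3 - 67))*117 = (-84 - 64)*117 = -148*117 = -17316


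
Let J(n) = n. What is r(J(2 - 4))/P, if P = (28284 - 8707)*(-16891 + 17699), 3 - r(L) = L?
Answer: 5/15818216 ≈ 3.1609e-7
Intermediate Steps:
r(L) = 3 - L
P = 15818216 (P = 19577*808 = 15818216)
r(J(2 - 4))/P = (3 - (2 - 4))/15818216 = (3 - 1*(-2))*(1/15818216) = (3 + 2)*(1/15818216) = 5*(1/15818216) = 5/15818216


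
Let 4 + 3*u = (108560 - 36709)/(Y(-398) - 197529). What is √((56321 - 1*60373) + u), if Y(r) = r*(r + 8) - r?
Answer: I*√64087318519863/125733 ≈ 63.67*I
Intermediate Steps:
Y(r) = -r + r*(8 + r) (Y(r) = r*(8 + r) - r = -r + r*(8 + r))
u = -239495/125733 (u = -4/3 + ((108560 - 36709)/(-398*(7 - 398) - 197529))/3 = -4/3 + (71851/(-398*(-391) - 197529))/3 = -4/3 + (71851/(155618 - 197529))/3 = -4/3 + (71851/(-41911))/3 = -4/3 + (71851*(-1/41911))/3 = -4/3 + (⅓)*(-71851/41911) = -4/3 - 71851/125733 = -239495/125733 ≈ -1.9048)
√((56321 - 1*60373) + u) = √((56321 - 1*60373) - 239495/125733) = √((56321 - 60373) - 239495/125733) = √(-4052 - 239495/125733) = √(-509709611/125733) = I*√64087318519863/125733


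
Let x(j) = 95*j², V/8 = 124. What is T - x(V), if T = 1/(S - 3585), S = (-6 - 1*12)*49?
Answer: -417602319361/4467 ≈ -9.3486e+7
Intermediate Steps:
V = 992 (V = 8*124 = 992)
S = -882 (S = (-6 - 12)*49 = -18*49 = -882)
T = -1/4467 (T = 1/(-882 - 3585) = 1/(-4467) = -1/4467 ≈ -0.00022386)
T - x(V) = -1/4467 - 95*992² = -1/4467 - 95*984064 = -1/4467 - 1*93486080 = -1/4467 - 93486080 = -417602319361/4467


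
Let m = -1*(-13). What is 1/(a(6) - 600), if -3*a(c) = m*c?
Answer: -1/626 ≈ -0.0015974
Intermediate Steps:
m = 13
a(c) = -13*c/3
1/(a(6) - 600) = 1/(-13/3*6 - 600) = 1/(-26 - 600) = 1/(-626) = -1/626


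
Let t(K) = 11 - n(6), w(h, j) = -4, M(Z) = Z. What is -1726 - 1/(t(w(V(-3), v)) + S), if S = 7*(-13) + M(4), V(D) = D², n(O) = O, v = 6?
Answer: -141531/82 ≈ -1726.0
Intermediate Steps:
S = -87 (S = 7*(-13) + 4 = -91 + 4 = -87)
t(K) = 5 (t(K) = 11 - 1*6 = 11 - 6 = 5)
-1726 - 1/(t(w(V(-3), v)) + S) = -1726 - 1/(5 - 87) = -1726 - 1/(-82) = -1726 - 1*(-1/82) = -1726 + 1/82 = -141531/82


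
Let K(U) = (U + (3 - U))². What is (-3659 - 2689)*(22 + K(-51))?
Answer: -196788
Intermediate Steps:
K(U) = 9 (K(U) = 3² = 9)
(-3659 - 2689)*(22 + K(-51)) = (-3659 - 2689)*(22 + 9) = -6348*31 = -196788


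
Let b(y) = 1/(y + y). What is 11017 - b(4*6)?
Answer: 528815/48 ≈ 11017.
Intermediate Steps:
b(y) = 1/(2*y)
11017 - b(4*6) = 11017 - 1/(2*(4*6)) = 11017 - 1/(2*24) = 11017 - 1*1/48 = 11017 - 1/48 = 528815/48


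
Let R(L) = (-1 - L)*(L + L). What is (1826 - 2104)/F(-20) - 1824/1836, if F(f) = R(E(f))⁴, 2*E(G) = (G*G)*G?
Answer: -8845790455937286144000000002363/8903986445778978816000000000000 ≈ -0.99346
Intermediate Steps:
E(G) = G³/2 (E(G) = ((G*G)*G)/2 = (G²*G)/2 = G³/2)
R(L) = 2*L*(-1 - L) (R(L) = (-1 - L)*(2*L) = 2*L*(-1 - L))
F(f) = f¹²*(1 + f³/2)⁴ (F(f) = (-2*f³/2*(1 + f³/2))⁴ = (-f³*(1 + f³/2))⁴ = f¹²*(1 + f³/2)⁴)
(1826 - 2104)/F(-20) - 1824/1836 = (1826 - 2104)/(((1/16)*(-20)¹²*(2 + (-20)³)⁴)) - 1824/1836 = -278*1/(256000000000000*(2 - 8000)⁴) - 1824*1/1836 = -278/((1/16)*4096000000000000*(-7998)⁴) - 152/153 = -278/((1/16)*4096000000000000*4091905535744016) - 152/153 = -278/1047527817150468096000000000000 - 152/153 = -278*1/1047527817150468096000000000000 - 152/153 = -139/523763908575234048000000000000 - 152/153 = -8845790455937286144000000002363/8903986445778978816000000000000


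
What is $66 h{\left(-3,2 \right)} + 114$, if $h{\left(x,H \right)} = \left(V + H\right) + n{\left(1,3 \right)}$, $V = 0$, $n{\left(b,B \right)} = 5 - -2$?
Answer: $708$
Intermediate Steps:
$n{\left(b,B \right)} = 7$ ($n{\left(b,B \right)} = 5 + 2 = 7$)
$h{\left(x,H \right)} = 7 + H$ ($h{\left(x,H \right)} = \left(0 + H\right) + 7 = H + 7 = 7 + H$)
$66 h{\left(-3,2 \right)} + 114 = 66 \left(7 + 2\right) + 114 = 66 \cdot 9 + 114 = 594 + 114 = 708$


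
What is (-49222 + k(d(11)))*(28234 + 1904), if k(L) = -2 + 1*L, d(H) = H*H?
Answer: -1479866214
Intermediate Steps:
d(H) = H²
k(L) = -2 + L
(-49222 + k(d(11)))*(28234 + 1904) = (-49222 + (-2 + 11²))*(28234 + 1904) = (-49222 + (-2 + 121))*30138 = (-49222 + 119)*30138 = -49103*30138 = -1479866214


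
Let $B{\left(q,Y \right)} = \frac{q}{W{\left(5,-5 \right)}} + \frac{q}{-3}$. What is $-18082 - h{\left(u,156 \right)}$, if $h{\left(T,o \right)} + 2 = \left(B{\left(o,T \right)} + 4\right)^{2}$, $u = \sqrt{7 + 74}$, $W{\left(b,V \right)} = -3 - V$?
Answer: $-18980$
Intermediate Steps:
$u = 9$ ($u = \sqrt{81} = 9$)
$B{\left(q,Y \right)} = \frac{q}{6}$ ($B{\left(q,Y \right)} = \frac{q}{-3 - -5} + \frac{q}{-3} = \frac{q}{-3 + 5} + q \left(- \frac{1}{3}\right) = \frac{q}{2} - \frac{q}{3} = \frac{q}{6}$)
$h{\left(T,o \right)} = -2 + \left(4 + \frac{o}{6}\right)^{2}$ ($h{\left(T,o \right)} = -2 + \left(\frac{o}{6} + 4\right)^{2} = -2 + \left(4 + \frac{o}{6}\right)^{2}$)
$-18082 - h{\left(u,156 \right)} = -18082 - \left(-2 + \frac{\left(24 + 156\right)^{2}}{36}\right) = -18082 - \left(-2 + \frac{180^{2}}{36}\right) = -18082 - \left(-2 + \frac{1}{36} \cdot 32400\right) = -18082 - \left(-2 + 900\right) = -18082 - 898 = -18980$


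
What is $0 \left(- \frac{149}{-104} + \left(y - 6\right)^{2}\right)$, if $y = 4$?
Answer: $0$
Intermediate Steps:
$0 \left(- \frac{149}{-104} + \left(y - 6\right)^{2}\right) = 0 \left(- \frac{149}{-104} + \left(4 - 6\right)^{2}\right) = 0 \left(\left(-149\right) \left(- \frac{1}{104}\right) + \left(-2\right)^{2}\right) = 0 \left(\frac{149}{104} + 4\right) = 0 \cdot \frac{565}{104} = 0$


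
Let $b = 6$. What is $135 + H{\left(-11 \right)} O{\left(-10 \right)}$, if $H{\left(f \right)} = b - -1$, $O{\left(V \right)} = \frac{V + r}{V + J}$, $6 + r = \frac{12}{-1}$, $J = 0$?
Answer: $\frac{773}{5} \approx 154.6$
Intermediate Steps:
$r = -18$ ($r = -6 + \frac{12}{-1} = -6 + 12 \left(-1\right) = -6 - 12 = -18$)
$O{\left(V \right)} = \frac{-18 + V}{V}$ ($O{\left(V \right)} = \frac{V - 18}{V + 0} = \frac{-18 + V}{V}$)
$H{\left(f \right)} = 7$ ($H{\left(f \right)} = 6 - -1 = 6 + 1 = 7$)
$135 + H{\left(-11 \right)} O{\left(-10 \right)} = 135 + 7 \frac{-18 - 10}{-10} = 135 + 7 \left(\left(- \frac{1}{10}\right) \left(-28\right)\right) = 135 + 7 \cdot \frac{14}{5} = 135 + \frac{98}{5} = \frac{773}{5}$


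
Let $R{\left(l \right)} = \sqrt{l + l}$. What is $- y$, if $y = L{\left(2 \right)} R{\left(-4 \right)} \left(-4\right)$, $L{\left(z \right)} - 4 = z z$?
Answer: $64 i \sqrt{2} \approx 90.51 i$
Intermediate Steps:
$R{\left(l \right)} = \sqrt{2} \sqrt{l}$ ($R{\left(l \right)} = \sqrt{2 l} = \sqrt{2} \sqrt{l}$)
$L{\left(z \right)} = 4 + z^{2}$ ($L{\left(z \right)} = 4 + z z = 4 + z^{2}$)
$y = - 64 i \sqrt{2}$ ($y = \left(4 + 2^{2}\right) \sqrt{2} \sqrt{-4} \left(-4\right) = \left(4 + 4\right) \sqrt{2} \cdot 2 i \left(-4\right) = 8 \cdot 2 i \sqrt{2} \left(-4\right) = 8 \left(- 8 i \sqrt{2}\right) = - 64 i \sqrt{2} \approx - 90.51 i$)
$- y = - \left(-64\right) i \sqrt{2} = 64 i \sqrt{2}$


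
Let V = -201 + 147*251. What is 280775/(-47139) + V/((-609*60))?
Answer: -333036979/47846085 ≈ -6.9606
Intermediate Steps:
V = 36696 (V = -201 + 36897 = 36696)
280775/(-47139) + V/((-609*60)) = 280775/(-47139) + 36696/((-609*60)) = 280775*(-1/47139) + 36696/(-36540) = -280775/47139 + 36696*(-1/36540) = -280775/47139 - 3058/3045 = -333036979/47846085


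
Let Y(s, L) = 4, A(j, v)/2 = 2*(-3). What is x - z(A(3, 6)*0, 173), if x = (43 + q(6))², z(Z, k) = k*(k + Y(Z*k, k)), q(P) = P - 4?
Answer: -28596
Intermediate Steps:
A(j, v) = -12 (A(j, v) = 2*(2*(-3)) = 2*(-6) = -12)
q(P) = -4 + P
z(Z, k) = k*(4 + k) (z(Z, k) = k*(k + 4) = k*(4 + k))
x = 2025 (x = (43 + (-4 + 6))² = (43 + 2)² = 45² = 2025)
x - z(A(3, 6)*0, 173) = 2025 - 173*(4 + 173) = 2025 - 173*177 = 2025 - 1*30621 = 2025 - 30621 = -28596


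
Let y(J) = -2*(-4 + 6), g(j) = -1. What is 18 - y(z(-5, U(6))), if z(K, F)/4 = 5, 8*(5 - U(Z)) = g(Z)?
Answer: 22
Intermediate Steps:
U(Z) = 41/8 (U(Z) = 5 - ⅛*(-1) = 5 + ⅛ = 41/8)
z(K, F) = 20 (z(K, F) = 4*5 = 20)
y(J) = -4 (y(J) = -2*2 = -4)
18 - y(z(-5, U(6))) = 18 - 1*(-4) = 18 + 4 = 22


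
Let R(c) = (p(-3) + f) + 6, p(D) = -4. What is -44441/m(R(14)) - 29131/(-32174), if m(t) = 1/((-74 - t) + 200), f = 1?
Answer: -175870873151/32174 ≈ -5.4662e+6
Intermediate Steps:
R(c) = 3 (R(c) = (-4 + 1) + 6 = -3 + 6 = 3)
m(t) = 1/(126 - t)
-44441/m(R(14)) - 29131/(-32174) = -44441/((-1/(-126 + 3))) - 29131/(-32174) = -44441/((-1/(-123))) - 29131*(-1/32174) = -44441/((-1*(-1/123))) + 29131/32174 = -44441/1/123 + 29131/32174 = -44441*123 + 29131/32174 = -5466243 + 29131/32174 = -175870873151/32174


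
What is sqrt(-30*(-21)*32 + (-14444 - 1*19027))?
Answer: 3*I*sqrt(1479) ≈ 115.37*I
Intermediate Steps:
sqrt(-30*(-21)*32 + (-14444 - 1*19027)) = sqrt(630*32 + (-14444 - 19027)) = sqrt(20160 - 33471) = sqrt(-13311) = 3*I*sqrt(1479)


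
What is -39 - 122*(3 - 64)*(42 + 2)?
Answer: 327409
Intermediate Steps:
-39 - 122*(3 - 64)*(42 + 2) = -39 - (-7442)*44 = -39 - 122*(-2684) = -39 + 327448 = 327409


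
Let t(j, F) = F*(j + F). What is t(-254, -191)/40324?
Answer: 84995/40324 ≈ 2.1078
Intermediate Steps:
t(j, F) = F*(F + j)
t(-254, -191)/40324 = -191*(-191 - 254)/40324 = -191*(-445)*(1/40324) = 84995*(1/40324) = 84995/40324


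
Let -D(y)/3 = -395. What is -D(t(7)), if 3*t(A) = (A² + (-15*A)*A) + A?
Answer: -1185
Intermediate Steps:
t(A) = -14*A²/3 + A/3 (t(A) = ((A² + (-15*A)*A) + A)/3 = ((A² - 15*A²) + A)/3 = (-14*A² + A)/3 = (A - 14*A²)/3 = -14*A²/3 + A/3)
D(y) = 1185 (D(y) = -3*(-395) = 1185)
-D(t(7)) = -1*1185 = -1185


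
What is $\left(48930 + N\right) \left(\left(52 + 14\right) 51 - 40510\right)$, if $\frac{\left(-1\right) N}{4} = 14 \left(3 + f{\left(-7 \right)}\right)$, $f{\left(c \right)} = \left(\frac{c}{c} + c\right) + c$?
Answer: $-1838256560$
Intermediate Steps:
$f{\left(c \right)} = 1 + 2 c$ ($f{\left(c \right)} = \left(1 + c\right) + c = 1 + 2 c$)
$N = 560$ ($N = - 4 \cdot 14 \left(3 + \left(1 + 2 \left(-7\right)\right)\right) = - 4 \cdot 14 \left(3 + \left(1 - 14\right)\right) = - 4 \cdot 14 \left(3 - 13\right) = - 4 \cdot 14 \left(-10\right) = \left(-4\right) \left(-140\right) = 560$)
$\left(48930 + N\right) \left(\left(52 + 14\right) 51 - 40510\right) = \left(48930 + 560\right) \left(\left(52 + 14\right) 51 - 40510\right) = 49490 \left(66 \cdot 51 - 40510\right) = 49490 \left(3366 - 40510\right) = 49490 \left(-37144\right) = -1838256560$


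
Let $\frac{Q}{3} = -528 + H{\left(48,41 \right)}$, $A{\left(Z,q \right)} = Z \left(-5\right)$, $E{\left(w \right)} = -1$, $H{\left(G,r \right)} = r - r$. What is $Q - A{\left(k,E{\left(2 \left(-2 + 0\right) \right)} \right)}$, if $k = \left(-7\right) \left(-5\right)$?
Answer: $-1409$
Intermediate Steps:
$H{\left(G,r \right)} = 0$
$k = 35$
$A{\left(Z,q \right)} = - 5 Z$
$Q = -1584$ ($Q = 3 \left(-528 + 0\right) = 3 \left(-528\right) = -1584$)
$Q - A{\left(k,E{\left(2 \left(-2 + 0\right) \right)} \right)} = -1584 - \left(-5\right) 35 = -1584 - -175 = -1584 + 175 = -1409$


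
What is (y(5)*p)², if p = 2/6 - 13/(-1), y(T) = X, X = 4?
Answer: 25600/9 ≈ 2844.4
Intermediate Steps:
y(T) = 4
p = 40/3 (p = 2*(⅙) - 13*(-1) = ⅓ + 13 = 40/3 ≈ 13.333)
(y(5)*p)² = (4*(40/3))² = (160/3)² = 25600/9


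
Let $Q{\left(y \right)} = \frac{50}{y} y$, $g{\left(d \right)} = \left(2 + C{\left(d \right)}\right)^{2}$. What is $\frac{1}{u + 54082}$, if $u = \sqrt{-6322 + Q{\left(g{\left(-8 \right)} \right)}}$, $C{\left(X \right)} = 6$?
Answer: $\frac{3863}{208919214} - \frac{2 i \sqrt{2}}{104459607} \approx 1.849 \cdot 10^{-5} - 2.7077 \cdot 10^{-8} i$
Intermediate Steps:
$g{\left(d \right)} = 64$ ($g{\left(d \right)} = \left(2 + 6\right)^{2} = 8^{2} = 64$)
$Q{\left(y \right)} = 50$
$u = 56 i \sqrt{2}$ ($u = \sqrt{-6322 + 50} = \sqrt{-6272} = 56 i \sqrt{2} \approx 79.196 i$)
$\frac{1}{u + 54082} = \frac{1}{56 i \sqrt{2} + 54082} = \frac{1}{54082 + 56 i \sqrt{2}}$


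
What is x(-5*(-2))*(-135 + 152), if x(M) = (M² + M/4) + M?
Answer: 3825/2 ≈ 1912.5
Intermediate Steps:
x(M) = M² + 5*M/4 (x(M) = (M² + M/4) + M = M² + 5*M/4)
x(-5*(-2))*(-135 + 152) = ((-5*(-2))*(5 + 4*(-5*(-2)))/4)*(-135 + 152) = ((¼)*10*(5 + 4*10))*17 = ((¼)*10*(5 + 40))*17 = ((¼)*10*45)*17 = (225/2)*17 = 3825/2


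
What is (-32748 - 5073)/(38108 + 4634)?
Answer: -5403/6106 ≈ -0.88487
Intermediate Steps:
(-32748 - 5073)/(38108 + 4634) = -37821/42742 = -37821*1/42742 = -5403/6106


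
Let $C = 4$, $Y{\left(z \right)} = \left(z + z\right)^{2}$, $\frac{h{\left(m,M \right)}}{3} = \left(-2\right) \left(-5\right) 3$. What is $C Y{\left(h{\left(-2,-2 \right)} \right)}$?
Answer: $129600$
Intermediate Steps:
$h{\left(m,M \right)} = 90$ ($h{\left(m,M \right)} = 3 \left(-2\right) \left(-5\right) 3 = 3 \cdot 10 \cdot 3 = 3 \cdot 30 = 90$)
$Y{\left(z \right)} = 4 z^{2}$ ($Y{\left(z \right)} = \left(2 z\right)^{2} = 4 z^{2}$)
$C Y{\left(h{\left(-2,-2 \right)} \right)} = 4 \cdot 4 \cdot 90^{2} = 4 \cdot 4 \cdot 8100 = 4 \cdot 32400 = 129600$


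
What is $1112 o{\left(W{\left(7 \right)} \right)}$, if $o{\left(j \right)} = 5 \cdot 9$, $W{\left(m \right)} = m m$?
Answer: $50040$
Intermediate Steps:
$W{\left(m \right)} = m^{2}$
$o{\left(j \right)} = 45$
$1112 o{\left(W{\left(7 \right)} \right)} = 1112 \cdot 45 = 50040$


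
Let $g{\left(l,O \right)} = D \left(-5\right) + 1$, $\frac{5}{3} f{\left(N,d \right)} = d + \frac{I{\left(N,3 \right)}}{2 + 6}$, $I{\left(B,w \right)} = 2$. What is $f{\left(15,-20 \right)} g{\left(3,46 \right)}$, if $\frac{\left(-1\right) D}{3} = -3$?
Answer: $\frac{2607}{5} \approx 521.4$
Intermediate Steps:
$D = 9$ ($D = \left(-3\right) \left(-3\right) = 9$)
$f{\left(N,d \right)} = \frac{3}{20} + \frac{3 d}{5}$ ($f{\left(N,d \right)} = \frac{3 \left(d + \frac{2}{2 + 6}\right)}{5} = \frac{3 \left(d + \frac{2}{8}\right)}{5} = \frac{3 \left(d + 2 \cdot \frac{1}{8}\right)}{5} = \frac{3 \left(d + \frac{1}{4}\right)}{5} = \frac{3 \left(\frac{1}{4} + d\right)}{5} = \frac{3}{20} + \frac{3 d}{5}$)
$g{\left(l,O \right)} = -44$ ($g{\left(l,O \right)} = 9 \left(-5\right) + 1 = -45 + 1 = -44$)
$f{\left(15,-20 \right)} g{\left(3,46 \right)} = \left(\frac{3}{20} + \frac{3}{5} \left(-20\right)\right) \left(-44\right) = \left(\frac{3}{20} - 12\right) \left(-44\right) = \left(- \frac{237}{20}\right) \left(-44\right) = \frac{2607}{5}$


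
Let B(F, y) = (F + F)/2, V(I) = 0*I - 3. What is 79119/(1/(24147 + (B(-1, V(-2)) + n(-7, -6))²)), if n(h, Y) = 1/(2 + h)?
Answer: 47765010609/25 ≈ 1.9106e+9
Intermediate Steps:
V(I) = -3 (V(I) = 0 - 3 = -3)
B(F, y) = F (B(F, y) = (2*F)*(½) = F)
79119/(1/(24147 + (B(-1, V(-2)) + n(-7, -6))²)) = 79119/(1/(24147 + (-1 + 1/(2 - 7))²)) = 79119/(1/(24147 + (-1 + 1/(-5))²)) = 79119/(1/(24147 + (-1 - ⅕)²)) = 79119/(1/(24147 + (-6/5)²)) = 79119/(1/(24147 + 36/25)) = 79119/(1/(603711/25)) = 79119/(25/603711) = 79119*(603711/25) = 47765010609/25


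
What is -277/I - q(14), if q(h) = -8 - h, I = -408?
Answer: 9253/408 ≈ 22.679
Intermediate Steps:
-277/I - q(14) = -277/(-408) - (-8 - 1*14) = -277*(-1/408) - (-8 - 14) = 277/408 - 1*(-22) = 277/408 + 22 = 9253/408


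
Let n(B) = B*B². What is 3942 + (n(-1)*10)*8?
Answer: 3862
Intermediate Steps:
n(B) = B³
3942 + (n(-1)*10)*8 = 3942 + ((-1)³*10)*8 = 3942 - 1*10*8 = 3942 - 10*8 = 3942 - 80 = 3862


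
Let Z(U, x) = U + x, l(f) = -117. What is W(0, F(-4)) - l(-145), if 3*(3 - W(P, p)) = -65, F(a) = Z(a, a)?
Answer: 425/3 ≈ 141.67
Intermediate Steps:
F(a) = 2*a (F(a) = a + a = 2*a)
W(P, p) = 74/3 (W(P, p) = 3 - ⅓*(-65) = 3 + 65/3 = 74/3)
W(0, F(-4)) - l(-145) = 74/3 - 1*(-117) = 74/3 + 117 = 425/3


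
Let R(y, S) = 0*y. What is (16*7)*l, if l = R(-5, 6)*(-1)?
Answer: 0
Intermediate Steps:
R(y, S) = 0
l = 0 (l = 0*(-1) = 0)
(16*7)*l = (16*7)*0 = 112*0 = 0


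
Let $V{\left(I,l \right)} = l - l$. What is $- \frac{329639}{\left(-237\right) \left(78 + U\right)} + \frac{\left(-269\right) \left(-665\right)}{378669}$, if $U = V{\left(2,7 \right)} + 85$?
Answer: $\frac{14637175214}{1625373571} \approx 9.0054$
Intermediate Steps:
$V{\left(I,l \right)} = 0$
$U = 85$ ($U = 0 + 85 = 85$)
$- \frac{329639}{\left(-237\right) \left(78 + U\right)} + \frac{\left(-269\right) \left(-665\right)}{378669} = - \frac{329639}{\left(-237\right) \left(78 + 85\right)} + \frac{\left(-269\right) \left(-665\right)}{378669} = - \frac{329639}{\left(-237\right) 163} + 178885 \cdot \frac{1}{378669} = - \frac{329639}{-38631} + \frac{178885}{378669} = \left(-329639\right) \left(- \frac{1}{38631}\right) + \frac{178885}{378669} = \frac{329639}{38631} + \frac{178885}{378669} = \frac{14637175214}{1625373571}$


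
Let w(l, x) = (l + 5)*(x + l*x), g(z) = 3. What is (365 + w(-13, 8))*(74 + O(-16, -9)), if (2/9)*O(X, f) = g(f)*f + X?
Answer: -270787/2 ≈ -1.3539e+5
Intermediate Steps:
O(X, f) = 9*X/2 + 27*f/2 (O(X, f) = 9*(3*f + X)/2 = 9*(X + 3*f)/2 = 9*X/2 + 27*f/2)
w(l, x) = (5 + l)*(x + l*x)
(365 + w(-13, 8))*(74 + O(-16, -9)) = (365 + 8*(5 + (-13)² + 6*(-13)))*(74 + ((9/2)*(-16) + (27/2)*(-9))) = (365 + 8*(5 + 169 - 78))*(74 + (-72 - 243/2)) = (365 + 8*96)*(74 - 387/2) = (365 + 768)*(-239/2) = 1133*(-239/2) = -270787/2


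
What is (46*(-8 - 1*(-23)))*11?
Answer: 7590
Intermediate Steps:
(46*(-8 - 1*(-23)))*11 = (46*(-8 + 23))*11 = (46*15)*11 = 690*11 = 7590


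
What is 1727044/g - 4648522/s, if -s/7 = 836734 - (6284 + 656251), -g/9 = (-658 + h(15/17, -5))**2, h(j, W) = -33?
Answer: 17870283033446/5240132901297 ≈ 3.4103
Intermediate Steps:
g = -4297329 (g = -9*(-658 - 33)**2 = -9*(-691)**2 = -9*477481 = -4297329)
s = -1219393 (s = -7*(836734 - (6284 + 656251)) = -7*(836734 - 1*662535) = -7*(836734 - 662535) = -7*174199 = -1219393)
1727044/g - 4648522/s = 1727044/(-4297329) - 4648522/(-1219393) = 1727044*(-1/4297329) - 4648522*(-1/1219393) = -1727044/4297329 + 4648522/1219393 = 17870283033446/5240132901297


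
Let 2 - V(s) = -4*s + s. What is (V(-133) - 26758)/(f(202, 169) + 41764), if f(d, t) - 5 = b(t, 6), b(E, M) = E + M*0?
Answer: -27155/41938 ≈ -0.64750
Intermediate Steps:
b(E, M) = E (b(E, M) = E + 0 = E)
f(d, t) = 5 + t
V(s) = 2 + 3*s (V(s) = 2 - (-4*s + s) = 2 - (-3)*s = 2 + 3*s)
(V(-133) - 26758)/(f(202, 169) + 41764) = ((2 + 3*(-133)) - 26758)/((5 + 169) + 41764) = ((2 - 399) - 26758)/(174 + 41764) = (-397 - 26758)/41938 = -27155*1/41938 = -27155/41938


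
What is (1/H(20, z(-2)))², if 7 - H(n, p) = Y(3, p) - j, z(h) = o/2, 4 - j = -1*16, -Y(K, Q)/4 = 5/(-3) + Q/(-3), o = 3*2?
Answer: 9/2401 ≈ 0.0037484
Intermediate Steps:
o = 6
Y(K, Q) = 20/3 + 4*Q/3 (Y(K, Q) = -4*(5/(-3) + Q/(-3)) = -4*(5*(-⅓) + Q*(-⅓)) = -4*(-5/3 - Q/3) = 20/3 + 4*Q/3)
j = 20 (j = 4 - (-1)*16 = 4 - 1*(-16) = 4 + 16 = 20)
z(h) = 3 (z(h) = 6/2 = 6*(½) = 3)
H(n, p) = 61/3 - 4*p/3 (H(n, p) = 7 - ((20/3 + 4*p/3) - 1*20) = 7 - ((20/3 + 4*p/3) - 20) = 7 - (-40/3 + 4*p/3) = 7 + (40/3 - 4*p/3) = 61/3 - 4*p/3)
(1/H(20, z(-2)))² = (1/(61/3 - 4/3*3))² = (1/(61/3 - 4))² = (1/(49/3))² = (3/49)² = 9/2401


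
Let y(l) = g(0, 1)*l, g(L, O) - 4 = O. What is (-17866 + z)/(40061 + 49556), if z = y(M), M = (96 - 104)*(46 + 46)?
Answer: -21546/89617 ≈ -0.24042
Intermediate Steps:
g(L, O) = 4 + O
M = -736 (M = -8*92 = -736)
y(l) = 5*l (y(l) = (4 + 1)*l = 5*l)
z = -3680 (z = 5*(-736) = -3680)
(-17866 + z)/(40061 + 49556) = (-17866 - 3680)/(40061 + 49556) = -21546/89617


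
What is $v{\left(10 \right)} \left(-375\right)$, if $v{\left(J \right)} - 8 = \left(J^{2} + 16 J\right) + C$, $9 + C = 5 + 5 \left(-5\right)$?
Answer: $-89625$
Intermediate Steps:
$C = -29$ ($C = -9 + \left(5 + 5 \left(-5\right)\right) = -9 + \left(5 - 25\right) = -9 - 20 = -29$)
$v{\left(J \right)} = -21 + J^{2} + 16 J$ ($v{\left(J \right)} = 8 - \left(29 - J^{2} - 16 J\right) = 8 + \left(-29 + J^{2} + 16 J\right) = -21 + J^{2} + 16 J$)
$v{\left(10 \right)} \left(-375\right) = \left(-21 + 10^{2} + 16 \cdot 10\right) \left(-375\right) = \left(-21 + 100 + 160\right) \left(-375\right) = 239 \left(-375\right) = -89625$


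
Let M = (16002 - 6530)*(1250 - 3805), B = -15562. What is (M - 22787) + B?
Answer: -24239309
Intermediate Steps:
M = -24200960 (M = 9472*(-2555) = -24200960)
(M - 22787) + B = (-24200960 - 22787) - 15562 = -24223747 - 15562 = -24239309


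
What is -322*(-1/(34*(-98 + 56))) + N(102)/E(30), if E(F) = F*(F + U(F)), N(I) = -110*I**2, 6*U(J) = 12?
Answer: -486479/408 ≈ -1192.3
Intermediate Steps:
U(J) = 2 (U(J) = (1/6)*12 = 2)
E(F) = F*(2 + F) (E(F) = F*(F + 2) = F*(2 + F))
-322*(-1/(34*(-98 + 56))) + N(102)/E(30) = -322*(-1/(34*(-98 + 56))) + (-110*102**2)/((30*(2 + 30))) = -322/((-42*(-34))) + (-110*10404)/((30*32)) = -322/1428 - 1144440/960 = -322*1/1428 - 1144440*1/960 = -23/102 - 9537/8 = -486479/408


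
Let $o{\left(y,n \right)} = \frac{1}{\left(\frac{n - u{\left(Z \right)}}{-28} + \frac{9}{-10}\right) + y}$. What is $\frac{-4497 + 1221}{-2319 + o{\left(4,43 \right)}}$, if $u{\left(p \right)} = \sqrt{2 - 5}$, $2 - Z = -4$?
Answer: $\frac{7015983912}{4965075883} - \frac{44100 i \sqrt{3}}{4965075883} \approx 1.4131 - 1.5384 \cdot 10^{-5} i$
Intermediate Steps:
$Z = 6$ ($Z = 2 - -4 = 2 + 4 = 6$)
$u{\left(p \right)} = i \sqrt{3}$ ($u{\left(p \right)} = \sqrt{-3} = i \sqrt{3}$)
$o{\left(y,n \right)} = \frac{1}{- \frac{9}{10} + y - \frac{n}{28} + \frac{i \sqrt{3}}{28}}$ ($o{\left(y,n \right)} = \frac{1}{\left(\frac{n - i \sqrt{3}}{-28} + \frac{9}{-10}\right) + y} = \frac{1}{\left(\left(n - i \sqrt{3}\right) \left(- \frac{1}{28}\right) + 9 \left(- \frac{1}{10}\right)\right) + y} = \frac{1}{\left(\left(- \frac{n}{28} + \frac{i \sqrt{3}}{28}\right) - \frac{9}{10}\right) + y} = \frac{1}{\left(- \frac{9}{10} - \frac{n}{28} + \frac{i \sqrt{3}}{28}\right) + y} = \frac{1}{- \frac{9}{10} + y - \frac{n}{28} + \frac{i \sqrt{3}}{28}}$)
$\frac{-4497 + 1221}{-2319 + o{\left(4,43 \right)}} = \frac{-4497 + 1221}{-2319 + \frac{140}{-126 - 215 + 140 \cdot 4 + 5 i \sqrt{3}}} = - \frac{3276}{-2319 + \frac{140}{-126 - 215 + 560 + 5 i \sqrt{3}}} = - \frac{3276}{-2319 + \frac{140}{219 + 5 i \sqrt{3}}}$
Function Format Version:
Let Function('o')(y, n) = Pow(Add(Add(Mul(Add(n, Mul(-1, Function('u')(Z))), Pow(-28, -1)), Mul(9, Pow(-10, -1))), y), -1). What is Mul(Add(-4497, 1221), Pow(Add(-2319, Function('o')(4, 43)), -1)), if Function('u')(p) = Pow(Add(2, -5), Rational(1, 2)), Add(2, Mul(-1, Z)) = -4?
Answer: Add(Rational(7015983912, 4965075883), Mul(Rational(-44100, 4965075883), I, Pow(3, Rational(1, 2)))) ≈ Add(1.4131, Mul(-1.5384e-5, I))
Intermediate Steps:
Z = 6 (Z = Add(2, Mul(-1, -4)) = Add(2, 4) = 6)
Function('u')(p) = Mul(I, Pow(3, Rational(1, 2))) (Function('u')(p) = Pow(-3, Rational(1, 2)) = Mul(I, Pow(3, Rational(1, 2))))
Function('o')(y, n) = Pow(Add(Rational(-9, 10), y, Mul(Rational(-1, 28), n), Mul(Rational(1, 28), I, Pow(3, Rational(1, 2)))), -1) (Function('o')(y, n) = Pow(Add(Add(Mul(Add(n, Mul(-1, Mul(I, Pow(3, Rational(1, 2))))), Pow(-28, -1)), Mul(9, Pow(-10, -1))), y), -1) = Pow(Add(Add(Mul(Add(n, Mul(-1, I, Pow(3, Rational(1, 2)))), Rational(-1, 28)), Mul(9, Rational(-1, 10))), y), -1) = Pow(Add(Add(Add(Mul(Rational(-1, 28), n), Mul(Rational(1, 28), I, Pow(3, Rational(1, 2)))), Rational(-9, 10)), y), -1) = Pow(Add(Add(Rational(-9, 10), Mul(Rational(-1, 28), n), Mul(Rational(1, 28), I, Pow(3, Rational(1, 2)))), y), -1) = Pow(Add(Rational(-9, 10), y, Mul(Rational(-1, 28), n), Mul(Rational(1, 28), I, Pow(3, Rational(1, 2)))), -1))
Mul(Add(-4497, 1221), Pow(Add(-2319, Function('o')(4, 43)), -1)) = Mul(Add(-4497, 1221), Pow(Add(-2319, Mul(140, Pow(Add(-126, Mul(-5, 43), Mul(140, 4), Mul(5, I, Pow(3, Rational(1, 2)))), -1))), -1)) = Mul(-3276, Pow(Add(-2319, Mul(140, Pow(Add(-126, -215, 560, Mul(5, I, Pow(3, Rational(1, 2)))), -1))), -1)) = Mul(-3276, Pow(Add(-2319, Mul(140, Pow(Add(219, Mul(5, I, Pow(3, Rational(1, 2)))), -1))), -1))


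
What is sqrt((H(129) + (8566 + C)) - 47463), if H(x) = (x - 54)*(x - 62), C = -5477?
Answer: 19*I*sqrt(109) ≈ 198.37*I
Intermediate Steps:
H(x) = (-62 + x)*(-54 + x) (H(x) = (-54 + x)*(-62 + x) = (-62 + x)*(-54 + x))
sqrt((H(129) + (8566 + C)) - 47463) = sqrt(((3348 + 129**2 - 116*129) + (8566 - 5477)) - 47463) = sqrt(((3348 + 16641 - 14964) + 3089) - 47463) = sqrt((5025 + 3089) - 47463) = sqrt(8114 - 47463) = sqrt(-39349) = 19*I*sqrt(109)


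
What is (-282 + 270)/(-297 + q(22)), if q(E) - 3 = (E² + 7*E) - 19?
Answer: -12/325 ≈ -0.036923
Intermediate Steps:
q(E) = -16 + E² + 7*E (q(E) = 3 + ((E² + 7*E) - 19) = 3 + (-19 + E² + 7*E) = -16 + E² + 7*E)
(-282 + 270)/(-297 + q(22)) = (-282 + 270)/(-297 + (-16 + 22² + 7*22)) = -12/(-297 + (-16 + 484 + 154)) = -12/(-297 + 622) = -12/325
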